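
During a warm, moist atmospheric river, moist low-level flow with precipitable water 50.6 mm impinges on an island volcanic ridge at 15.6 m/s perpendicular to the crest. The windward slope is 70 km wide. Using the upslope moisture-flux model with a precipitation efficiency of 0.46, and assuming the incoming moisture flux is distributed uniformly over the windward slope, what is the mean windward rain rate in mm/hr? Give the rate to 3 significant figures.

Incoming column moisture flux per unit ridge length: F = V × PW = 15.6 × 50.6 = 789.36 mm·m/s.
Spread over the 70 km slope with efficiency ε = 0.46: R = ε·F/W = 0.46 × 789.36 / 70000 m = 5.187e-03 mm/s.
R = 5.187e-03 × 3600 = 18.7 mm/hr.

R ≈ 18.7 mm/hr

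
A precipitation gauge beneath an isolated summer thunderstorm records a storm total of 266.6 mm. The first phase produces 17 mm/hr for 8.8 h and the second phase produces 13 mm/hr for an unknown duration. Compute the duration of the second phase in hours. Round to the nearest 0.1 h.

Known phases: 17 × 8.8 = 149.6 mm.
Remaining depth = 266.6 − 149.6 = 117 mm.
Duration = 117 / 13 = 9.0 h.

duration ≈ 9.0 h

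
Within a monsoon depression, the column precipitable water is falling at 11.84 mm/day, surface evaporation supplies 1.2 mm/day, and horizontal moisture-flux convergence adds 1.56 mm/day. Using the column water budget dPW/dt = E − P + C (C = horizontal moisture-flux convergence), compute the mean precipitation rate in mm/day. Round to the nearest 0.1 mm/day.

dPW/dt = -11.84 mm/day.
P = E + C − dPW/dt = 1.2 + (1.56) − (-11.84) = 14.6 mm/day.

P ≈ 14.6 mm/day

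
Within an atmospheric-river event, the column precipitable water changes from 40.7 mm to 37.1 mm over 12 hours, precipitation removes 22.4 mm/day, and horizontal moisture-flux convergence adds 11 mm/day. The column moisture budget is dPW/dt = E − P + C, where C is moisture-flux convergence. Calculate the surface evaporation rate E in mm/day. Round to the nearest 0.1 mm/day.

E ≈ 4.2 mm/day

dPW/dt = (37.1 − 40.7) mm / (12/24 day) = -7.200 mm/day.
E = dPW/dt + P − C = (-7.200) + 22.4 − (11) = 4.2 mm/day.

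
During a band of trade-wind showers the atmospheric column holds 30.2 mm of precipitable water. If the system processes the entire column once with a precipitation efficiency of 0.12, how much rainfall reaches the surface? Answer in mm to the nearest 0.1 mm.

rainfall ≈ 3.6 mm

Rainfall = ε × PW = 0.12 × 30.2 = 3.6 mm.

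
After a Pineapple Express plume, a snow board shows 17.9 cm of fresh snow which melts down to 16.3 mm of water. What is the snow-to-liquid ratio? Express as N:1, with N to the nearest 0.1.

Ratio = snow depth / SWE = 179 mm / 16.3 mm = 11.0, i.e. 11.0:1.

ratio ≈ 11.0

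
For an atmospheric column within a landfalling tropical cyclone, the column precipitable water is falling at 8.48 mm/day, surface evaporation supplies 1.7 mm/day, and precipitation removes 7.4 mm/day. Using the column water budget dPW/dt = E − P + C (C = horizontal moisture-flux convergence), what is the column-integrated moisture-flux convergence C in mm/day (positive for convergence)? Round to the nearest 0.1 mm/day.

C ≈ -2.8 mm/day

dPW/dt = -8.48 mm/day.
C = dPW/dt − E + P = (-8.48) − 1.7 + 7.4 = -2.8 mm/day.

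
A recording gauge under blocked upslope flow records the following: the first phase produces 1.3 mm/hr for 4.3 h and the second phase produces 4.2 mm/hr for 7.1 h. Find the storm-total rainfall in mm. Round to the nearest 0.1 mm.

Total = Σ Rᵢ Δtᵢ = 1.3 × 4.3 + 4.2 × 7.1
      = 5.59 + 29.82 = 35.4 mm.

total ≈ 35.4 mm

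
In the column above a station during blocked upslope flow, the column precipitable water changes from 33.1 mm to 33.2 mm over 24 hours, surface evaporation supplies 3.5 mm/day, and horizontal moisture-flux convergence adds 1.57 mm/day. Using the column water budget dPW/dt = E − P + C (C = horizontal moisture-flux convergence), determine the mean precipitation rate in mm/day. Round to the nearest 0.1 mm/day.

P ≈ 5.0 mm/day

dPW/dt = (33.2 − 33.1) mm / (24/24 day) = +0.100 mm/day.
P = E + C − dPW/dt = 3.5 + (1.57) − (+0.100) = 5.0 mm/day.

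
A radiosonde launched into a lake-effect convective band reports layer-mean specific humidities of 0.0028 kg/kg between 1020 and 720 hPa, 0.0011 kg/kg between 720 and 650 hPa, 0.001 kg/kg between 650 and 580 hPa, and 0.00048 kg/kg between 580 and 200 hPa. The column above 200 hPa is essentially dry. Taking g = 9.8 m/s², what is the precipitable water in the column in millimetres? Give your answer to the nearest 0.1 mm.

Precipitable water is the column-integrated vapour mass per unit area: PW = (1/g) Σ q̄ Δp, with q in kg/kg and Δp in Pa (1 kg/m² of water = 1 mm).
Layer 1020–720 hPa: Δp = 300 hPa = 30000 Pa, q̄ = 0.0028 kg/kg → 0.0028 × 30000 / 9.8 = 8.57 mm
Layer 720–650 hPa: Δp = 70 hPa = 7000 Pa, q̄ = 0.0011 kg/kg → 0.0011 × 7000 / 9.8 = 0.79 mm
Layer 650–580 hPa: Δp = 70 hPa = 7000 Pa, q̄ = 0.001 kg/kg → 0.001 × 7000 / 9.8 = 0.71 mm
Layer 580–200 hPa: Δp = 380 hPa = 38000 Pa, q̄ = 0.00048 kg/kg → 0.00048 × 38000 / 9.8 = 1.86 mm
PW = 8.57 + 0.79 + 0.71 + 1.86 = 11.93 ≈ 11.9 mm.

PW ≈ 11.9 mm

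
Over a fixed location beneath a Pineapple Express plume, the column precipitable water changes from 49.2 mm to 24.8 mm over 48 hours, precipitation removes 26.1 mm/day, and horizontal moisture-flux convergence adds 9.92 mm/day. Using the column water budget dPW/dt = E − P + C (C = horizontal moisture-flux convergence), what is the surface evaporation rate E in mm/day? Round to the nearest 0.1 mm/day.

E ≈ 4.0 mm/day

dPW/dt = (24.8 − 49.2) mm / (48/24 day) = -12.200 mm/day.
E = dPW/dt + P − C = (-12.200) + 26.1 − (9.92) = 4.0 mm/day.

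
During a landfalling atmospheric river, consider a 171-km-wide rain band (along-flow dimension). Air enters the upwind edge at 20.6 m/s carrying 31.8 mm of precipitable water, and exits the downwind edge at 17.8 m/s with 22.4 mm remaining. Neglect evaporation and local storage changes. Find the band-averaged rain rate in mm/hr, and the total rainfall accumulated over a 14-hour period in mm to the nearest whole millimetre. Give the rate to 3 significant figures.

R ≈ 5.40 mm/hr; total ≈ 76 mm

Column moisture flux per unit crosswind length is F = V × PW.
Inflow: F_in = 20.6 × 31.8 = 655.08 mm·m/s
Outflow: F_out = 17.8 × 22.4 = 398.72 mm·m/s
Steady-state rate R = (F_in − F_out)/L = (655.08 − 398.72) / 171000 m = 1.499e-03 mm/s.
R = 1.499e-03 × 3600 = 5.40 mm/hr.
Over 14 h: total = 5.40 × 14 = 75.6 ≈ 76 mm.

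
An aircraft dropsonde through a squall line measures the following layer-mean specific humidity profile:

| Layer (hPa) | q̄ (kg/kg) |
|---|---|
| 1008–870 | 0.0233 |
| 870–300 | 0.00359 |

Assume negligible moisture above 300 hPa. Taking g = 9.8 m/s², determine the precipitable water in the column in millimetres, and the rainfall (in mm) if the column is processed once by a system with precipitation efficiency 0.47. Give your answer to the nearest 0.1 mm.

Precipitable water is the column-integrated vapour mass per unit area: PW = (1/g) Σ q̄ Δp, with q in kg/kg and Δp in Pa (1 kg/m² of water = 1 mm).
Layer 1008–870 hPa: Δp = 138 hPa = 13800 Pa, q̄ = 0.0233 kg/kg → 0.0233 × 13800 / 9.8 = 32.81 mm
Layer 870–300 hPa: Δp = 570 hPa = 57000 Pa, q̄ = 0.00359 kg/kg → 0.00359 × 57000 / 9.8 = 20.88 mm
PW = 32.81 + 20.88 = 53.69 ≈ 53.7 mm.
Rainfall = ε × PW = 0.47 × 53.7 = 25.2 mm.

PW ≈ 53.7 mm; rainfall ≈ 25.2 mm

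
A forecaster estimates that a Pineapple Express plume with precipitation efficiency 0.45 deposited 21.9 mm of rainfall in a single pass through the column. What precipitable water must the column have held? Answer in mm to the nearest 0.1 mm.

PW = rainfall / ε = 21.9 / 0.45 = 48.7 mm.

PW ≈ 48.7 mm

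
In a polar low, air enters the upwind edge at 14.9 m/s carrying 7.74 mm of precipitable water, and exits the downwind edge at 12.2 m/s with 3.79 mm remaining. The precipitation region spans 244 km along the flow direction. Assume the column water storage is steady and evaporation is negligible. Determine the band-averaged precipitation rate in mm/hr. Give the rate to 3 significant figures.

Column moisture flux per unit crosswind length is F = V × PW.
Inflow: F_in = 14.9 × 7.74 = 115.326 mm·m/s
Outflow: F_out = 12.2 × 3.79 = 46.238 mm·m/s
Steady-state rate R = (F_in − F_out)/L = (115.326 − 46.238) / 244000 m = 2.831e-04 mm/s.
R = 2.831e-04 × 3600 = 1.02 mm/hr.

R ≈ 1.02 mm/hr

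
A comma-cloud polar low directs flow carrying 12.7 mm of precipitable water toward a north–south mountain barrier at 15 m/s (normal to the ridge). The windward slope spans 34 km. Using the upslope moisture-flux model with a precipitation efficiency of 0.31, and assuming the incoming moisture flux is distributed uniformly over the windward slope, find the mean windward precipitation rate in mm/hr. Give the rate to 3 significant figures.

Incoming column moisture flux per unit ridge length: F = V × PW = 15 × 12.7 = 190.5 mm·m/s.
Spread over the 34 km slope with efficiency ε = 0.31: R = ε·F/W = 0.31 × 190.5 / 34000 m = 1.737e-03 mm/s.
R = 1.737e-03 × 3600 = 6.25 mm/hr.

R ≈ 6.25 mm/hr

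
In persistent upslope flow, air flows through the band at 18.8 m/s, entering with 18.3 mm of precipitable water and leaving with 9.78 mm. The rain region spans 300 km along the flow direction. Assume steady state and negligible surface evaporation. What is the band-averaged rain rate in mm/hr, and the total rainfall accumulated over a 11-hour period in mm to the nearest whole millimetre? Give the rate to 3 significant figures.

Column moisture flux per unit crosswind length is F = V × PW.
Inflow: F_in = 18.8 × 18.3 = 344.04 mm·m/s
Outflow: F_out = 18.8 × 9.78 = 183.864 mm·m/s
Steady-state rate R = (F_in − F_out)/L = (344.04 − 183.864) / 300000 m = 5.339e-04 mm/s.
R = 5.339e-04 × 3600 = 1.92 mm/hr.
Over 11 h: total = 1.92 × 11 = 21.12 ≈ 21 mm.

R ≈ 1.92 mm/hr; total ≈ 21 mm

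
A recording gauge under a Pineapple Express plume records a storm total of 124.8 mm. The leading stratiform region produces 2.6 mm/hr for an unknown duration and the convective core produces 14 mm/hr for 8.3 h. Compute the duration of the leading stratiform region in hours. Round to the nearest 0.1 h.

Known phases: 14 × 8.3 = 116.2 mm.
Remaining depth = 124.8 − 116.2 = 8.6 mm.
Duration = 8.6 / 2.6 = 3.3 h.

duration ≈ 3.3 h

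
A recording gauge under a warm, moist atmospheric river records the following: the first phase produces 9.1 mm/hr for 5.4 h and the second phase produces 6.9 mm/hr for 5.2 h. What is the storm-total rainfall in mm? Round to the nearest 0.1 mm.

Total = Σ Rᵢ Δtᵢ = 9.1 × 5.4 + 6.9 × 5.2
      = 49.14 + 35.88 = 85.0 mm.

total ≈ 85.0 mm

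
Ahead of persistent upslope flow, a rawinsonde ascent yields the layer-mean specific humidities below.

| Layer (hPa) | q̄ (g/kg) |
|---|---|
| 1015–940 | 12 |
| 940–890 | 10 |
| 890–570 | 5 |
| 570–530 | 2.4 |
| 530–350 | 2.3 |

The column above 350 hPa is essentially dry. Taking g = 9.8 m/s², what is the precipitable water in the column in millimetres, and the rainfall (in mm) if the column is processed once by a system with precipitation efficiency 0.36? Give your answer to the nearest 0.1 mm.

Precipitable water is the column-integrated vapour mass per unit area: PW = (1/g) Σ q̄ Δp, with q in kg/kg and Δp in Pa (1 kg/m² of water = 1 mm).
Layer 1015–940 hPa: Δp = 75 hPa = 7500 Pa, q̄ = 0.012 kg/kg → 0.012 × 7500 / 9.8 = 9.18 mm
Layer 940–890 hPa: Δp = 50 hPa = 5000 Pa, q̄ = 0.01 kg/kg → 0.01 × 5000 / 9.8 = 5.10 mm
Layer 890–570 hPa: Δp = 320 hPa = 32000 Pa, q̄ = 0.005 kg/kg → 0.005 × 32000 / 9.8 = 16.33 mm
Layer 570–530 hPa: Δp = 40 hPa = 4000 Pa, q̄ = 0.0024 kg/kg → 0.0024 × 4000 / 9.8 = 0.98 mm
Layer 530–350 hPa: Δp = 180 hPa = 18000 Pa, q̄ = 0.0023 kg/kg → 0.0023 × 18000 / 9.8 = 4.22 mm
PW = 9.18 + 5.10 + 16.33 + 0.98 + 4.22 = 35.81 ≈ 35.8 mm.
Rainfall = ε × PW = 0.36 × 35.8 = 12.9 mm.

PW ≈ 35.8 mm; rainfall ≈ 12.9 mm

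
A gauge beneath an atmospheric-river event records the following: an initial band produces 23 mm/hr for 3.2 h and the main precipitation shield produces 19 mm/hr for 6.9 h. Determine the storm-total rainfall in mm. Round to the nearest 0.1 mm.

Total = Σ Rᵢ Δtᵢ = 23 × 3.2 + 19 × 6.9
      = 73.6 + 131.1 = 204.7 mm.

total ≈ 204.7 mm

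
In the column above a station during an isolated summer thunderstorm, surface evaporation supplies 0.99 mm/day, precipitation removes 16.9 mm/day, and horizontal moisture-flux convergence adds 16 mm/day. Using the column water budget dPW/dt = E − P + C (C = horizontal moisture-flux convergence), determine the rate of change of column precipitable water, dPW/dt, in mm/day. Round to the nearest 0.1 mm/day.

dPW/dt ≈ 0.1 mm/day

dPW/dt = E − P + C = 0.99 − 16.9 + (16) = 0.1 mm/day.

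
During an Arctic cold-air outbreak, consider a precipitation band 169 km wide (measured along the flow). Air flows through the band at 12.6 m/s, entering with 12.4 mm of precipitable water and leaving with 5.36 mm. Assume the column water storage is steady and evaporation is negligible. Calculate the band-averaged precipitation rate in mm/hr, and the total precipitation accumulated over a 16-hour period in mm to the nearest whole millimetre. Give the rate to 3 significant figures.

Column moisture flux per unit crosswind length is F = V × PW.
Inflow: F_in = 12.6 × 12.4 = 156.24 mm·m/s
Outflow: F_out = 12.6 × 5.36 = 67.536 mm·m/s
Steady-state rate R = (F_in − F_out)/L = (156.24 − 67.536) / 169000 m = 5.249e-04 mm/s.
R = 5.249e-04 × 3600 = 1.89 mm/hr.
Over 16 h: total = 1.89 × 16 = 30.24 ≈ 30 mm.

R ≈ 1.89 mm/hr; total ≈ 30 mm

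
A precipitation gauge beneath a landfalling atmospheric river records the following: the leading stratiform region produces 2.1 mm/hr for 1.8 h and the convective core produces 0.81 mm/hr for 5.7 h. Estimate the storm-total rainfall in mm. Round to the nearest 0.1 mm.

Total = Σ Rᵢ Δtᵢ = 2.1 × 1.8 + 0.81 × 5.7
      = 3.78 + 4.617 = 8.4 mm.

total ≈ 8.4 mm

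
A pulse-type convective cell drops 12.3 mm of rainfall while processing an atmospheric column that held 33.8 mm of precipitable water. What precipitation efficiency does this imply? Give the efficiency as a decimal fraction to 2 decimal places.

ε = rainfall / PW = 12.3 / 33.8 = 0.36.

ε ≈ 0.36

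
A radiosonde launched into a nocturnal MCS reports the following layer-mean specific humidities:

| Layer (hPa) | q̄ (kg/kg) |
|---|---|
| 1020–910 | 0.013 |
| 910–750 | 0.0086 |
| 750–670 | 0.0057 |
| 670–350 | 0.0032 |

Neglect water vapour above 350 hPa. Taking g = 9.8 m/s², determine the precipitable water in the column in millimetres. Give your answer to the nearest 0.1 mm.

Precipitable water is the column-integrated vapour mass per unit area: PW = (1/g) Σ q̄ Δp, with q in kg/kg and Δp in Pa (1 kg/m² of water = 1 mm).
Layer 1020–910 hPa: Δp = 110 hPa = 11000 Pa, q̄ = 0.013 kg/kg → 0.013 × 11000 / 9.8 = 14.59 mm
Layer 910–750 hPa: Δp = 160 hPa = 16000 Pa, q̄ = 0.0086 kg/kg → 0.0086 × 16000 / 9.8 = 14.04 mm
Layer 750–670 hPa: Δp = 80 hPa = 8000 Pa, q̄ = 0.0057 kg/kg → 0.0057 × 8000 / 9.8 = 4.65 mm
Layer 670–350 hPa: Δp = 320 hPa = 32000 Pa, q̄ = 0.0032 kg/kg → 0.0032 × 32000 / 9.8 = 10.45 mm
PW = 14.59 + 14.04 + 4.65 + 10.45 = 43.73 ≈ 43.7 mm.

PW ≈ 43.7 mm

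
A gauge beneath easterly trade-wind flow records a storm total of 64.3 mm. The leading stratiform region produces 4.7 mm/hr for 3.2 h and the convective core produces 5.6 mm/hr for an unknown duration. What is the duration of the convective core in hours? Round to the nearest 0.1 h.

duration ≈ 8.8 h

Known phases: 4.7 × 3.2 = 15.04 mm.
Remaining depth = 64.3 − 15.04 = 49.26 mm.
Duration = 49.26 / 5.6 = 8.8 h.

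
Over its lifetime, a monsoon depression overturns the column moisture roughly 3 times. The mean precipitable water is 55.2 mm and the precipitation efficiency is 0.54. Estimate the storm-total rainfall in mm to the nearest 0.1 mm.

rainfall ≈ 89.4 mm

Each cycle deposits ε × PW = 0.54 × 55.2 = 29.808 mm.
Over 3 cycles: 3 × 29.808 = 89.4 mm.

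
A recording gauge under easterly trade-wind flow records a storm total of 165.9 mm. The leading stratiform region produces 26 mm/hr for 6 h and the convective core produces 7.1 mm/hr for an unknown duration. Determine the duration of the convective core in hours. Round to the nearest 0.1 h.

Known phases: 26 × 6 = 156 mm.
Remaining depth = 165.9 − 156 = 9.9 mm.
Duration = 9.9 / 7.1 = 1.4 h.

duration ≈ 1.4 h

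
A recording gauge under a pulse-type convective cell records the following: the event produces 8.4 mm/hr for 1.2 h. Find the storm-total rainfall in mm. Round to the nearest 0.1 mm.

total ≈ 10.1 mm

Total = Σ Rᵢ Δtᵢ = 8.4 × 1.2
      = 10.08 = 10.1 mm.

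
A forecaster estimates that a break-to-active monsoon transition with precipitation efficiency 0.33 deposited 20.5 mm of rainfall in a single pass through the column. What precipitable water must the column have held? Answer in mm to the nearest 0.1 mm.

PW ≈ 62.1 mm

PW = rainfall / ε = 20.5 / 0.33 = 62.1 mm.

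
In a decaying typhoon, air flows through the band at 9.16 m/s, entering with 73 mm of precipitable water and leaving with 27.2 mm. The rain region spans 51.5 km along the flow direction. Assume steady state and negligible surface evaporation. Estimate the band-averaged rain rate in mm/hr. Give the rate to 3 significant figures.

R ≈ 29.3 mm/hr

Column moisture flux per unit crosswind length is F = V × PW.
Inflow: F_in = 9.16 × 73 = 668.68 mm·m/s
Outflow: F_out = 9.16 × 27.2 = 249.152 mm·m/s
Steady-state rate R = (F_in − F_out)/L = (668.68 − 249.152) / 51500 m = 8.146e-03 mm/s.
R = 8.146e-03 × 3600 = 29.3 mm/hr.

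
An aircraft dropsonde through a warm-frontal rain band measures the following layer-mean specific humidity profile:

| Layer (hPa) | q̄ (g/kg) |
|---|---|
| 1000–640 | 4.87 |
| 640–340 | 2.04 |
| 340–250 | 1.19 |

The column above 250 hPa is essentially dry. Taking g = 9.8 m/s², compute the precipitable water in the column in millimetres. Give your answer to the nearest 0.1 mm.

PW ≈ 25.2 mm

Precipitable water is the column-integrated vapour mass per unit area: PW = (1/g) Σ q̄ Δp, with q in kg/kg and Δp in Pa (1 kg/m² of water = 1 mm).
Layer 1000–640 hPa: Δp = 360 hPa = 36000 Pa, q̄ = 0.00487 kg/kg → 0.00487 × 36000 / 9.8 = 17.89 mm
Layer 640–340 hPa: Δp = 300 hPa = 30000 Pa, q̄ = 0.00204 kg/kg → 0.00204 × 30000 / 9.8 = 6.24 mm
Layer 340–250 hPa: Δp = 90 hPa = 9000 Pa, q̄ = 0.00119 kg/kg → 0.00119 × 9000 / 9.8 = 1.09 mm
PW = 17.89 + 6.24 + 1.09 = 25.22 ≈ 25.2 mm.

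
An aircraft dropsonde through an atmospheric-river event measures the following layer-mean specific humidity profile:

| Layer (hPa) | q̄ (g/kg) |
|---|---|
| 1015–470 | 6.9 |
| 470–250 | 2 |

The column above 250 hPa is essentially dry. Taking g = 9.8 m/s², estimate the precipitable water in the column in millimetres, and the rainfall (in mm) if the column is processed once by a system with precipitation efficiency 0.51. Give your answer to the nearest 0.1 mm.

Precipitable water is the column-integrated vapour mass per unit area: PW = (1/g) Σ q̄ Δp, with q in kg/kg and Δp in Pa (1 kg/m² of water = 1 mm).
Layer 1015–470 hPa: Δp = 545 hPa = 54500 Pa, q̄ = 0.0069 kg/kg → 0.0069 × 54500 / 9.8 = 38.37 mm
Layer 470–250 hPa: Δp = 220 hPa = 22000 Pa, q̄ = 0.002 kg/kg → 0.002 × 22000 / 9.8 = 4.49 mm
PW = 38.37 + 4.49 = 42.86 ≈ 42.9 mm.
Rainfall = ε × PW = 0.51 × 42.9 = 21.9 mm.

PW ≈ 42.9 mm; rainfall ≈ 21.9 mm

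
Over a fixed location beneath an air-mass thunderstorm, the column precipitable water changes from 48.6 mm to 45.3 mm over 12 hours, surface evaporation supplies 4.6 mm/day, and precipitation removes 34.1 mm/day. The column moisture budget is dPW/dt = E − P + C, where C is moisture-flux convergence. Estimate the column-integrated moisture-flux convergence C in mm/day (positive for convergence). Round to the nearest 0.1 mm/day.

dPW/dt = (45.3 − 48.6) mm / (12/24 day) = -6.600 mm/day.
C = dPW/dt − E + P = (-6.600) − 4.6 + 34.1 = 22.9 mm/day.

C ≈ 22.9 mm/day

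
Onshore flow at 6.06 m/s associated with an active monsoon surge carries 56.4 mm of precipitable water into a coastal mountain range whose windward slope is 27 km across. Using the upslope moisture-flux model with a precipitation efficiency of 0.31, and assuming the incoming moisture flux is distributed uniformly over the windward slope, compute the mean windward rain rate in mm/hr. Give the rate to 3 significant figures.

R ≈ 14.1 mm/hr

Incoming column moisture flux per unit ridge length: F = V × PW = 6.06 × 56.4 = 341.784 mm·m/s.
Spread over the 27 km slope with efficiency ε = 0.31: R = ε·F/W = 0.31 × 341.784 / 27000 m = 3.924e-03 mm/s.
R = 3.924e-03 × 3600 = 14.1 mm/hr.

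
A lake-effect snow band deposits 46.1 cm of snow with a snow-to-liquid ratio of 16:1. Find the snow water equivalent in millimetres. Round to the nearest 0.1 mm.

SWE ≈ 28.8 mm

SWE = snow depth / ratio = 46.1 cm / 16 = 2.881 cm = 28.8 mm.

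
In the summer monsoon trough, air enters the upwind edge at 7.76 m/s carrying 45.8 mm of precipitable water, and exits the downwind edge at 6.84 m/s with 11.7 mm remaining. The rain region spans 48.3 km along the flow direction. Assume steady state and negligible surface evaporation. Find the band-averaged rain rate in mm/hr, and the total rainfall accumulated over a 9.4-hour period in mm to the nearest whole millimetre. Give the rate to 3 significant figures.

Column moisture flux per unit crosswind length is F = V × PW.
Inflow: F_in = 7.76 × 45.8 = 355.408 mm·m/s
Outflow: F_out = 6.84 × 11.7 = 80.028 mm·m/s
Steady-state rate R = (F_in − F_out)/L = (355.408 − 80.028) / 48300 m = 5.701e-03 mm/s.
R = 5.701e-03 × 3600 = 20.5 mm/hr.
Over 9.4 h: total = 20.5 × 9.4 = 192.7 ≈ 193 mm.

R ≈ 20.5 mm/hr; total ≈ 193 mm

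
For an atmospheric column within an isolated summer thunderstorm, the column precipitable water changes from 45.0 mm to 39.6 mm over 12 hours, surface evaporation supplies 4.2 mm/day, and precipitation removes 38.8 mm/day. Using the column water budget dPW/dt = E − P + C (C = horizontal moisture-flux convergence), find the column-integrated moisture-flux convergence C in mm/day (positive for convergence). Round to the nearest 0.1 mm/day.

C ≈ 23.8 mm/day

dPW/dt = (39.6 − 45.0) mm / (12/24 day) = -10.800 mm/day.
C = dPW/dt − E + P = (-10.800) − 4.2 + 38.8 = 23.8 mm/day.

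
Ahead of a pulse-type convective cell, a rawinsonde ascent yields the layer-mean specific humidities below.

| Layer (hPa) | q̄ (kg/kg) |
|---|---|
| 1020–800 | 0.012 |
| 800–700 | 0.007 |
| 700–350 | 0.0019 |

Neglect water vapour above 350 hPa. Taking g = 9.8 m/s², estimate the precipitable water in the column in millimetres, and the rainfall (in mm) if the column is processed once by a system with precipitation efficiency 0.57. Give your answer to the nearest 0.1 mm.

Precipitable water is the column-integrated vapour mass per unit area: PW = (1/g) Σ q̄ Δp, with q in kg/kg and Δp in Pa (1 kg/m² of water = 1 mm).
Layer 1020–800 hPa: Δp = 220 hPa = 22000 Pa, q̄ = 0.012 kg/kg → 0.012 × 22000 / 9.8 = 26.94 mm
Layer 800–700 hPa: Δp = 100 hPa = 10000 Pa, q̄ = 0.007 kg/kg → 0.007 × 10000 / 9.8 = 7.14 mm
Layer 700–350 hPa: Δp = 350 hPa = 35000 Pa, q̄ = 0.0019 kg/kg → 0.0019 × 35000 / 9.8 = 6.79 mm
PW = 26.94 + 7.14 + 6.79 = 40.87 ≈ 40.9 mm.
Rainfall = ε × PW = 0.57 × 40.9 = 23.3 mm.

PW ≈ 40.9 mm; rainfall ≈ 23.3 mm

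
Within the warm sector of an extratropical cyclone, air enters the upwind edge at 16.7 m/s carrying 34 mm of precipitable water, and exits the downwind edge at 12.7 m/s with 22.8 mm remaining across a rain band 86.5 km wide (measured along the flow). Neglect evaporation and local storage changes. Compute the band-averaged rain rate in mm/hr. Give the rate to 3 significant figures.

R ≈ 11.6 mm/hr

Column moisture flux per unit crosswind length is F = V × PW.
Inflow: F_in = 16.7 × 34 = 567.8 mm·m/s
Outflow: F_out = 12.7 × 22.8 = 289.56 mm·m/s
Steady-state rate R = (F_in − F_out)/L = (567.8 − 289.56) / 86500 m = 3.217e-03 mm/s.
R = 3.217e-03 × 3600 = 11.6 mm/hr.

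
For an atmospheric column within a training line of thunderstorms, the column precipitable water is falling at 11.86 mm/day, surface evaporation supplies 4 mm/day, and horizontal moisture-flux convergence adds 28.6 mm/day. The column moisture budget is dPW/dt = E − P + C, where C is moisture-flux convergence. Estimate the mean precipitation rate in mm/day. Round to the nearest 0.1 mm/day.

dPW/dt = -11.86 mm/day.
P = E + C − dPW/dt = 4 + (28.6) − (-11.86) = 44.5 mm/day.

P ≈ 44.5 mm/day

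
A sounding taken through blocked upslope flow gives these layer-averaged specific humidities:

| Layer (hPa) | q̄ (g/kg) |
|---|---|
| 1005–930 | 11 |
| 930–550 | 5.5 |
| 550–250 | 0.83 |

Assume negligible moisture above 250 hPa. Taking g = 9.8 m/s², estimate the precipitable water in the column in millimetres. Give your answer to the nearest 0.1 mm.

PW ≈ 32.3 mm

Precipitable water is the column-integrated vapour mass per unit area: PW = (1/g) Σ q̄ Δp, with q in kg/kg and Δp in Pa (1 kg/m² of water = 1 mm).
Layer 1005–930 hPa: Δp = 75 hPa = 7500 Pa, q̄ = 0.011 kg/kg → 0.011 × 7500 / 9.8 = 8.42 mm
Layer 930–550 hPa: Δp = 380 hPa = 38000 Pa, q̄ = 0.0055 kg/kg → 0.0055 × 38000 / 9.8 = 21.33 mm
Layer 550–250 hPa: Δp = 300 hPa = 30000 Pa, q̄ = 0.00083 kg/kg → 0.00083 × 30000 / 9.8 = 2.54 mm
PW = 8.42 + 21.33 + 2.54 = 32.29 ≈ 32.3 mm.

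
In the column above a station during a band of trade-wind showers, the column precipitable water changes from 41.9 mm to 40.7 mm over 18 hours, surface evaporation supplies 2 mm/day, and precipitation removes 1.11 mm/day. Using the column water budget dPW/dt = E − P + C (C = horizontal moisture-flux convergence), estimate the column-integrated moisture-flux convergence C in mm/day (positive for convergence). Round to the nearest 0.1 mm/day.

C ≈ -2.5 mm/day

dPW/dt = (40.7 − 41.9) mm / (18/24 day) = -1.600 mm/day.
C = dPW/dt − E + P = (-1.600) − 2 + 1.11 = -2.5 mm/day.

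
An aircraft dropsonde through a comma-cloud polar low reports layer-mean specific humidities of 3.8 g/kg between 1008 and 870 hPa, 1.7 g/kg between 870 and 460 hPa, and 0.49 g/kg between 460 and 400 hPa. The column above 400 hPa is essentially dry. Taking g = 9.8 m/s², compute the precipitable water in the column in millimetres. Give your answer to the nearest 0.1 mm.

Precipitable water is the column-integrated vapour mass per unit area: PW = (1/g) Σ q̄ Δp, with q in kg/kg and Δp in Pa (1 kg/m² of water = 1 mm).
Layer 1008–870 hPa: Δp = 138 hPa = 13800 Pa, q̄ = 0.0038 kg/kg → 0.0038 × 13800 / 9.8 = 5.35 mm
Layer 870–460 hPa: Δp = 410 hPa = 41000 Pa, q̄ = 0.0017 kg/kg → 0.0017 × 41000 / 9.8 = 7.11 mm
Layer 460–400 hPa: Δp = 60 hPa = 6000 Pa, q̄ = 0.00049 kg/kg → 0.00049 × 6000 / 9.8 = 0.30 mm
PW = 5.35 + 7.11 + 0.30 = 12.76 ≈ 12.8 mm.

PW ≈ 12.8 mm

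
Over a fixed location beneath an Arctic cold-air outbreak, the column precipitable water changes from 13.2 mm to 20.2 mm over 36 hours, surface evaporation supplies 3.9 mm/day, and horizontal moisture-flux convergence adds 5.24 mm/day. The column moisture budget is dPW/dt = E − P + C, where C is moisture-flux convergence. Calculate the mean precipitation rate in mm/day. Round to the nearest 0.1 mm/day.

P ≈ 4.5 mm/day

dPW/dt = (20.2 − 13.2) mm / (36/24 day) = +4.667 mm/day.
P = E + C − dPW/dt = 3.9 + (5.24) − (+4.667) = 4.5 mm/day.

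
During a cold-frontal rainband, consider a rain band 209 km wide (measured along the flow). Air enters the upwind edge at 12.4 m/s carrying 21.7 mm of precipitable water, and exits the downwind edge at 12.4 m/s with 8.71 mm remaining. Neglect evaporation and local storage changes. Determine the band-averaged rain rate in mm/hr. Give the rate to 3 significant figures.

Column moisture flux per unit crosswind length is F = V × PW.
Inflow: F_in = 12.4 × 21.7 = 269.08 mm·m/s
Outflow: F_out = 12.4 × 8.71 = 108.004 mm·m/s
Steady-state rate R = (F_in − F_out)/L = (269.08 − 108.004) / 209000 m = 7.707e-04 mm/s.
R = 7.707e-04 × 3600 = 2.77 mm/hr.

R ≈ 2.77 mm/hr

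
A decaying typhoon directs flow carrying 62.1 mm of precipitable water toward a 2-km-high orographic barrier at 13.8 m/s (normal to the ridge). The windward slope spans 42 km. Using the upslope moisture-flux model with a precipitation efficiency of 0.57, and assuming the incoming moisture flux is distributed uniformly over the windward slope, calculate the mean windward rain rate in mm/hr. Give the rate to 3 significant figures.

Incoming column moisture flux per unit ridge length: F = V × PW = 13.8 × 62.1 = 856.98 mm·m/s.
Spread over the 42 km slope with efficiency ε = 0.57: R = ε·F/W = 0.57 × 856.98 / 42000 m = 1.163e-02 mm/s.
R = 1.163e-02 × 3600 = 41.9 mm/hr.

R ≈ 41.9 mm/hr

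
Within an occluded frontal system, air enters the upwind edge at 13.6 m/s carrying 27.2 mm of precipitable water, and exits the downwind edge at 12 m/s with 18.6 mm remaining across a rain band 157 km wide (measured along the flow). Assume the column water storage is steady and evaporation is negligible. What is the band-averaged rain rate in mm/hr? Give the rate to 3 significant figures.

Column moisture flux per unit crosswind length is F = V × PW.
Inflow: F_in = 13.6 × 27.2 = 369.92 mm·m/s
Outflow: F_out = 12 × 18.6 = 223.2 mm·m/s
Steady-state rate R = (F_in − F_out)/L = (369.92 − 223.2) / 157000 m = 9.345e-04 mm/s.
R = 9.345e-04 × 3600 = 3.36 mm/hr.

R ≈ 3.36 mm/hr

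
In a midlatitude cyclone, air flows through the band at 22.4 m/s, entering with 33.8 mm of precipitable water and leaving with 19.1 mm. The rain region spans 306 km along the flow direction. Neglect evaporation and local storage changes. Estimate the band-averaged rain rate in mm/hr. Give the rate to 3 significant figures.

Column moisture flux per unit crosswind length is F = V × PW.
Inflow: F_in = 22.4 × 33.8 = 757.12 mm·m/s
Outflow: F_out = 22.4 × 19.1 = 427.84 mm·m/s
Steady-state rate R = (F_in − F_out)/L = (757.12 − 427.84) / 306000 m = 1.076e-03 mm/s.
R = 1.076e-03 × 3600 = 3.87 mm/hr.

R ≈ 3.87 mm/hr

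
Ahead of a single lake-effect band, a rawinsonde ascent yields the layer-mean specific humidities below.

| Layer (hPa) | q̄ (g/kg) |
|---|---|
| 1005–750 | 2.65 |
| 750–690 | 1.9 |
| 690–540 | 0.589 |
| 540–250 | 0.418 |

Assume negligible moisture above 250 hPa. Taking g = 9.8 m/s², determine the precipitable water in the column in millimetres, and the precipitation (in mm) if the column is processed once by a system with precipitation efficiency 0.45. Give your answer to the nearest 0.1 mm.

Precipitable water is the column-integrated vapour mass per unit area: PW = (1/g) Σ q̄ Δp, with q in kg/kg and Δp in Pa (1 kg/m² of water = 1 mm).
Layer 1005–750 hPa: Δp = 255 hPa = 25500 Pa, q̄ = 0.00265 kg/kg → 0.00265 × 25500 / 9.8 = 6.90 mm
Layer 750–690 hPa: Δp = 60 hPa = 6000 Pa, q̄ = 0.0019 kg/kg → 0.0019 × 6000 / 9.8 = 1.16 mm
Layer 690–540 hPa: Δp = 150 hPa = 15000 Pa, q̄ = 0.000589 kg/kg → 0.000589 × 15000 / 9.8 = 0.90 mm
Layer 540–250 hPa: Δp = 290 hPa = 29000 Pa, q̄ = 0.000418 kg/kg → 0.000418 × 29000 / 9.8 = 1.24 mm
PW = 6.90 + 1.16 + 0.90 + 1.24 = 10.20 ≈ 10.2 mm.
Precipitation = ε × PW = 0.45 × 10.2 = 4.6 mm.

PW ≈ 10.2 mm; precipitation ≈ 4.6 mm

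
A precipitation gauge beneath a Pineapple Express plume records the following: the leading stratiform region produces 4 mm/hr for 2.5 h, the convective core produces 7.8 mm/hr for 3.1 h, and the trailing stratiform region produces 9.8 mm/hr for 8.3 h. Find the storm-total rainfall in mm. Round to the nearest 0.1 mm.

total ≈ 115.5 mm

Total = Σ Rᵢ Δtᵢ = 4 × 2.5 + 7.8 × 3.1 + 9.8 × 8.3
      = 10 + 24.18 + 81.34 = 115.5 mm.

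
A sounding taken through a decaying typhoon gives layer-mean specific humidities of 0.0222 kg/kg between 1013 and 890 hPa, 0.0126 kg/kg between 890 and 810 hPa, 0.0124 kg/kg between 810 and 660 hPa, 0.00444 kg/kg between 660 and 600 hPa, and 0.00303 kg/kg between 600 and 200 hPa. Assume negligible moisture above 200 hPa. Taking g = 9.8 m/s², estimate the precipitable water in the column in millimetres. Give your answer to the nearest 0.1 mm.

Precipitable water is the column-integrated vapour mass per unit area: PW = (1/g) Σ q̄ Δp, with q in kg/kg and Δp in Pa (1 kg/m² of water = 1 mm).
Layer 1013–890 hPa: Δp = 123 hPa = 12300 Pa, q̄ = 0.0222 kg/kg → 0.0222 × 12300 / 9.8 = 27.86 mm
Layer 890–810 hPa: Δp = 80 hPa = 8000 Pa, q̄ = 0.0126 kg/kg → 0.0126 × 8000 / 9.8 = 10.29 mm
Layer 810–660 hPa: Δp = 150 hPa = 15000 Pa, q̄ = 0.0124 kg/kg → 0.0124 × 15000 / 9.8 = 18.98 mm
Layer 660–600 hPa: Δp = 60 hPa = 6000 Pa, q̄ = 0.00444 kg/kg → 0.00444 × 6000 / 9.8 = 2.72 mm
Layer 600–200 hPa: Δp = 400 hPa = 40000 Pa, q̄ = 0.00303 kg/kg → 0.00303 × 40000 / 9.8 = 12.37 mm
PW = 27.86 + 10.29 + 18.98 + 2.72 + 12.37 = 72.22 ≈ 72.2 mm.

PW ≈ 72.2 mm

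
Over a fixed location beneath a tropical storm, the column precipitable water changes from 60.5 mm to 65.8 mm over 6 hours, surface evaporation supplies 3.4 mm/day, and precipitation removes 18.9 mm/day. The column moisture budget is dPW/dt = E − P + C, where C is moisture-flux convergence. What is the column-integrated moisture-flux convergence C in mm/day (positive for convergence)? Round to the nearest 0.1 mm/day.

C ≈ 36.7 mm/day

dPW/dt = (65.8 − 60.5) mm / (6/24 day) = +21.200 mm/day.
C = dPW/dt − E + P = (+21.200) − 3.4 + 18.9 = 36.7 mm/day.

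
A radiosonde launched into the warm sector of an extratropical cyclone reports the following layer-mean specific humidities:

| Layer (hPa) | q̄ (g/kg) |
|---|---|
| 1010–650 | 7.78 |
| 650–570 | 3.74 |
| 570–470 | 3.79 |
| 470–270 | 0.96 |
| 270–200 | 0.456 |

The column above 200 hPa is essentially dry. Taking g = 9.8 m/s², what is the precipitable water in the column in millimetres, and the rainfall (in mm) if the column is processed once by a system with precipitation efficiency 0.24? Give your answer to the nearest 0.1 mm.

Precipitable water is the column-integrated vapour mass per unit area: PW = (1/g) Σ q̄ Δp, with q in kg/kg and Δp in Pa (1 kg/m² of water = 1 mm).
Layer 1010–650 hPa: Δp = 360 hPa = 36000 Pa, q̄ = 0.00778 kg/kg → 0.00778 × 36000 / 9.8 = 28.58 mm
Layer 650–570 hPa: Δp = 80 hPa = 8000 Pa, q̄ = 0.00374 kg/kg → 0.00374 × 8000 / 9.8 = 3.05 mm
Layer 570–470 hPa: Δp = 100 hPa = 10000 Pa, q̄ = 0.00379 kg/kg → 0.00379 × 10000 / 9.8 = 3.87 mm
Layer 470–270 hPa: Δp = 200 hPa = 20000 Pa, q̄ = 0.00096 kg/kg → 0.00096 × 20000 / 9.8 = 1.96 mm
Layer 270–200 hPa: Δp = 70 hPa = 7000 Pa, q̄ = 0.000456 kg/kg → 0.000456 × 7000 / 9.8 = 0.33 mm
PW = 28.58 + 3.05 + 3.87 + 1.96 + 0.33 = 37.79 ≈ 37.8 mm.
Rainfall = ε × PW = 0.24 × 37.8 = 9.1 mm.

PW ≈ 37.8 mm; rainfall ≈ 9.1 mm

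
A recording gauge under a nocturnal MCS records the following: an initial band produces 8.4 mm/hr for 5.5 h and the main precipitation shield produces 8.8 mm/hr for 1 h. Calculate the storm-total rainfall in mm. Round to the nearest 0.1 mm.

total ≈ 55.0 mm

Total = Σ Rᵢ Δtᵢ = 8.4 × 5.5 + 8.8 × 1
      = 46.2 + 8.8 = 55.0 mm.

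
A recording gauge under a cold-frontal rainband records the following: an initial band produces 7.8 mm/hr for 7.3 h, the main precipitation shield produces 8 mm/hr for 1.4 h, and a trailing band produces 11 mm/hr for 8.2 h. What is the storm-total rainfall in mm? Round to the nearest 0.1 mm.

Total = Σ Rᵢ Δtᵢ = 7.8 × 7.3 + 8 × 1.4 + 11 × 8.2
      = 56.94 + 11.2 + 90.2 = 158.3 mm.

total ≈ 158.3 mm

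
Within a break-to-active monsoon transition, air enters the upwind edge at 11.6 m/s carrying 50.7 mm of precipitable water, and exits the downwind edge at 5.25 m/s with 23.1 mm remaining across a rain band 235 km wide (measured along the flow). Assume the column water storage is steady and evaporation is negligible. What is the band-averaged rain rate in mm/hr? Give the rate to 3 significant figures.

R ≈ 7.15 mm/hr

Column moisture flux per unit crosswind length is F = V × PW.
Inflow: F_in = 11.6 × 50.7 = 588.12 mm·m/s
Outflow: F_out = 5.25 × 23.1 = 121.275 mm·m/s
Steady-state rate R = (F_in − F_out)/L = (588.12 − 121.275) / 235000 m = 1.987e-03 mm/s.
R = 1.987e-03 × 3600 = 7.15 mm/hr.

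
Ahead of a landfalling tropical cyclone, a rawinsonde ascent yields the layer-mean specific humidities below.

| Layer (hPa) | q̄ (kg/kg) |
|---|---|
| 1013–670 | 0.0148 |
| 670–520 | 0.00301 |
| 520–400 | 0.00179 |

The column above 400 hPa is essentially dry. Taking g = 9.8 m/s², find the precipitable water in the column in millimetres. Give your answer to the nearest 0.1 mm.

PW ≈ 58.6 mm

Precipitable water is the column-integrated vapour mass per unit area: PW = (1/g) Σ q̄ Δp, with q in kg/kg and Δp in Pa (1 kg/m² of water = 1 mm).
Layer 1013–670 hPa: Δp = 343 hPa = 34300 Pa, q̄ = 0.0148 kg/kg → 0.0148 × 34300 / 9.8 = 51.80 mm
Layer 670–520 hPa: Δp = 150 hPa = 15000 Pa, q̄ = 0.00301 kg/kg → 0.00301 × 15000 / 9.8 = 4.61 mm
Layer 520–400 hPa: Δp = 120 hPa = 12000 Pa, q̄ = 0.00179 kg/kg → 0.00179 × 12000 / 9.8 = 2.19 mm
PW = 51.80 + 4.61 + 2.19 = 58.60 ≈ 58.6 mm.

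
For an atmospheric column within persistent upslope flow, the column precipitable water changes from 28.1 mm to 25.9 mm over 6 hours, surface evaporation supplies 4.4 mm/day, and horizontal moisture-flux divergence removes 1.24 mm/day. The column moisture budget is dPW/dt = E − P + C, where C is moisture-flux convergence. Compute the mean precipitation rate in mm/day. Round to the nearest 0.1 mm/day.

P ≈ 12.0 mm/day

dPW/dt = (25.9 − 28.1) mm / (6/24 day) = -8.800 mm/day.
P = E + C − dPW/dt = 4.4 + (-1.24) − (-8.800) = 12.0 mm/day.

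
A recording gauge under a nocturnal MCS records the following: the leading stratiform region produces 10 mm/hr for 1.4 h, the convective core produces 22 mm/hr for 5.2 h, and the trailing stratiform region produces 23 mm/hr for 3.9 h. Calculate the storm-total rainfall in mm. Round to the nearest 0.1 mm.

Total = Σ Rᵢ Δtᵢ = 10 × 1.4 + 22 × 5.2 + 23 × 3.9
      = 14 + 114.4 + 89.7 = 218.1 mm.

total ≈ 218.1 mm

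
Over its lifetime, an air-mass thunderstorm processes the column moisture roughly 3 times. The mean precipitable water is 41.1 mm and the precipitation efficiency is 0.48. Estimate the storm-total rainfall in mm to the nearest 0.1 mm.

Each cycle deposits ε × PW = 0.48 × 41.1 = 19.728 mm.
Over 3 cycles: 3 × 19.728 = 59.2 mm.

rainfall ≈ 59.2 mm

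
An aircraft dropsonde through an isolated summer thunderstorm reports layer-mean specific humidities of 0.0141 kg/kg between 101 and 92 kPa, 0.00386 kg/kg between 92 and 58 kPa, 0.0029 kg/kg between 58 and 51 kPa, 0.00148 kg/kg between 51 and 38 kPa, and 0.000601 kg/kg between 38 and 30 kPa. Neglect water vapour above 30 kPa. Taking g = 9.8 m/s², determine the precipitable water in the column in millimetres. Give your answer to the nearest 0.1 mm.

PW ≈ 30.9 mm

Precipitable water is the column-integrated vapour mass per unit area: PW = (1/g) Σ q̄ Δp, with q in kg/kg and Δp in Pa (1 kg/m² of water = 1 mm).
Layer 101–92 kPa: Δp = 90 hPa = 9000 Pa, q̄ = 0.0141 kg/kg → 0.0141 × 9000 / 9.8 = 12.95 mm
Layer 92–58 kPa: Δp = 340 hPa = 34000 Pa, q̄ = 0.00386 kg/kg → 0.00386 × 34000 / 9.8 = 13.39 mm
Layer 58–51 kPa: Δp = 70 hPa = 7000 Pa, q̄ = 0.0029 kg/kg → 0.0029 × 7000 / 9.8 = 2.07 mm
Layer 51–38 kPa: Δp = 130 hPa = 13000 Pa, q̄ = 0.00148 kg/kg → 0.00148 × 13000 / 9.8 = 1.96 mm
Layer 38–30 kPa: Δp = 80 hPa = 8000 Pa, q̄ = 0.000601 kg/kg → 0.000601 × 8000 / 9.8 = 0.49 mm
PW = 12.95 + 13.39 + 2.07 + 1.96 + 0.49 = 30.86 ≈ 30.9 mm.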